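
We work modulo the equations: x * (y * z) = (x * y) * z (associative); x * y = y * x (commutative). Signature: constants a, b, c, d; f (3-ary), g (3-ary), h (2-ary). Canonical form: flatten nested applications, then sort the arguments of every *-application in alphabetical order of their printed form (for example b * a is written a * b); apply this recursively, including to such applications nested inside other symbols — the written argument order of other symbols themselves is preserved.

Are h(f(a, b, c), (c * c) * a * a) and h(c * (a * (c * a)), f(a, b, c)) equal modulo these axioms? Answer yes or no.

Left:  h(f(a, b, c), (c * c) * a * a)
  Work inside:  (c * c) * a * a
  Un-nest:  c * c * a * a
  Sort:  a * a * c * c
  Put back:  h(f(a, b, c), a * a * c * c)
Right:  h(c * (a * (c * a)), f(a, b, c))
  Descend into:  c * (a * (c * a))
  Un-nest:  c * a * c * a
  Sort arguments:  a * a * c * c
  Rebuild:  h(a * a * c * c, f(a, b, c))

Answer: no — h(f(a, b, c), a * a * c * c) vs h(a * a * c * c, f(a, b, c))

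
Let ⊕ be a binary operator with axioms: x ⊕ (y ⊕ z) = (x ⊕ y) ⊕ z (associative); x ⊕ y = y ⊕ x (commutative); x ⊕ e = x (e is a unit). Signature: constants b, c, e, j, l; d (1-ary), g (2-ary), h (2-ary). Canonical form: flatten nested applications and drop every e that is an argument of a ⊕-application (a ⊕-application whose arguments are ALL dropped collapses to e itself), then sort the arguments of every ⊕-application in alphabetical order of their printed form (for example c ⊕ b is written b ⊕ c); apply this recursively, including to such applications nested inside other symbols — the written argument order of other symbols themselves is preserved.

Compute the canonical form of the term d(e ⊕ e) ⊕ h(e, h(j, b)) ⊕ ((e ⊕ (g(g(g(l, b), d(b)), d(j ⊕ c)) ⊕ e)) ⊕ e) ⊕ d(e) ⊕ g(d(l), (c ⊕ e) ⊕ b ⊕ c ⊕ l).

Merge nested applications:  d(e ⊕ e) ⊕ h(e, h(j, b)) ⊕ e ⊕ g(g(g(l, b), d(b)), d(j ⊕ c)) ⊕ e ⊕ e ⊕ d(e) ⊕ g(d(l), (c ⊕ e) ⊕ b ⊕ c ⊕ l)
Canonicalize subterm:  d(e ⊕ e)  →  d(e)
Inside:  g(g(g(l, b), d(b)), d(j ⊕ c))  →  g(g(g(l, b), d(b)), d(c ⊕ j))
Simplify inside:  g(d(l), (c ⊕ e) ⊕ b ⊕ c ⊕ l)  →  g(d(l), b ⊕ c ⊕ c ⊕ l)
Unit:  drop e (×3)
Sort:  d(e) ⊕ d(e) ⊕ g(d(l), b ⊕ c ⊕ c ⊕ l) ⊕ g(g(g(l, b), d(b)), d(c ⊕ j)) ⊕ h(e, h(j, b))

Answer: d(e) ⊕ d(e) ⊕ g(d(l), b ⊕ c ⊕ c ⊕ l) ⊕ g(g(g(l, b), d(b)), d(c ⊕ j)) ⊕ h(e, h(j, b))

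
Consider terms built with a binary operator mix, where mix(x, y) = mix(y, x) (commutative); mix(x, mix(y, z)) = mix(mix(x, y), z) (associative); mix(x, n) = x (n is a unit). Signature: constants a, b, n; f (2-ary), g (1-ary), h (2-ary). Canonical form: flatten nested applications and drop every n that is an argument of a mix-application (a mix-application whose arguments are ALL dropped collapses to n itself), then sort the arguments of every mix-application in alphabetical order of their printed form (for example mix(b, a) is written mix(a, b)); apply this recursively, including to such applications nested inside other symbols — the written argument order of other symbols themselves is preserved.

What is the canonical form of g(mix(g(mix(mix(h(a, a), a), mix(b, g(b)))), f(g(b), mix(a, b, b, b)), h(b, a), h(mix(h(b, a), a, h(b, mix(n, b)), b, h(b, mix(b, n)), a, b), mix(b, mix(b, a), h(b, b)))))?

Answer: g(mix(f(g(b), mix(a, b, b, b)), g(mix(a, b, g(b), h(a, a))), h(b, a), h(mix(a, a, b, b, h(b, a), h(b, b), h(b, b)), mix(a, b, b, h(b, b)))))

Derivation:
Work inside:  mix(g(mix(mix(h(a, a), a), mix(b, g(b)))), f(g(b), mix(a, b, b, b)), h(b, a), h(mix(h(b, a), a, h(b, mix(n, b)), b, h(b, mix(b, n)), a, b), mix(b, mix(b, a), h(b, b))))
Canonicalize subterm:  g(mix(mix(h(a, a), a), mix(b, g(b))))  →  g(mix(a, b, g(b), h(a, a)))
Inside:  h(mix(h(b, a), a, h(b, mix(n, b)), b, h(b, mix(b, n)), a, b), mix(b, mix(b, a), h(b, b)))  →  h(mix(a, a, b, b, h(b, a), h(b, b), h(b, b)), mix(a, b, b, h(b, b)))
Order the arguments:  mix(f(g(b), mix(a, b, b, b)), g(mix(a, b, g(b), h(a, a))), h(b, a), h(mix(a, a, b, b, h(b, a), h(b, b), h(b, b)), mix(a, b, b, h(b, b))))
Put back:  g(mix(f(g(b), mix(a, b, b, b)), g(mix(a, b, g(b), h(a, a))), h(b, a), h(mix(a, a, b, b, h(b, a), h(b, b), h(b, b)), mix(a, b, b, h(b, b)))))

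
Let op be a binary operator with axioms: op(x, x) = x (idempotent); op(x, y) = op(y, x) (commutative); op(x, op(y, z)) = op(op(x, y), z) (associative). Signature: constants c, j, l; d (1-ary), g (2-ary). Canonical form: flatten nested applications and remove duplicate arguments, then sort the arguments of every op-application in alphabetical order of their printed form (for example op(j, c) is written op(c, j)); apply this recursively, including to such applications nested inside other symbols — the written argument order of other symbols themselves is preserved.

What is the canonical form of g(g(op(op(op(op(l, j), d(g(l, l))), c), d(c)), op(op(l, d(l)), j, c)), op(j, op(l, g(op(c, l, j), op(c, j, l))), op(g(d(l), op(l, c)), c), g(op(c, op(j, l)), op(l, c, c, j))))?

Work inside:  op(j, op(l, g(op(c, l, j), op(c, j, l))), op(g(d(l), op(l, c)), c), g(op(c, op(j, l)), op(l, c, c, j)))
Un-nest:  op(j, l, g(op(c, l, j), op(c, j, l)), g(d(l), op(l, c)), c, g(op(c, op(j, l)), op(l, c, c, j)))
Simplify inside:  g(op(c, l, j), op(c, j, l))  →  g(op(c, j, l), op(c, j, l))
Simplify inside:  g(d(l), op(l, c))  →  g(d(l), op(c, l))
Simplify inside:  g(op(c, op(j, l)), op(l, c, c, j))  →  g(op(c, j, l), op(c, j, l))
Drop duplicates:  drop duplicate g(op(c, j, l), op(c, j, l))
Sort arguments:  op(c, g(d(l), op(c, l)), g(op(c, j, l), op(c, j, l)), j, l)
Put back:  g(g(op(c, d(c), d(g(l, l)), j, l), op(c, d(l), j, l)), op(c, g(d(l), op(c, l)), g(op(c, j, l), op(c, j, l)), j, l))

Answer: g(g(op(c, d(c), d(g(l, l)), j, l), op(c, d(l), j, l)), op(c, g(d(l), op(c, l)), g(op(c, j, l), op(c, j, l)), j, l))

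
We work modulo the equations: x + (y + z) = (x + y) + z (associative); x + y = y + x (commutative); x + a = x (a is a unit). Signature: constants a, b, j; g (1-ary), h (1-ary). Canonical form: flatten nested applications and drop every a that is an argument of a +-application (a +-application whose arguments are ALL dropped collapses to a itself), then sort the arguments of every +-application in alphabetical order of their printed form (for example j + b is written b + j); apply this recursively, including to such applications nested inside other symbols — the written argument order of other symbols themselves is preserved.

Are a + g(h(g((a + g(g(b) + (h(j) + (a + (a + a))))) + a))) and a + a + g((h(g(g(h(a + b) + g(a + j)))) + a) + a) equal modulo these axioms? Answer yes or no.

Left:  a + g(h(g((a + g(g(b) + (h(j) + (a + (a + a))))) + a)))
  Inside:  g(h(g((a + g(g(b) + (h(j) + (a + (a + a))))) + a)))  →  g(h(g(g(g(b) + h(j)))))
  Units out:  drop a
  Order the arguments:  g(h(g(g(g(b) + h(j)))))
Right:  a + a + g((h(g(g(h(a + b) + g(a + j)))) + a) + a)
  Canonicalize subterm:  g((h(g(g(h(a + b) + g(a + j)))) + a) + a)  →  g(h(g(g(g(j) + h(b)))))
  Drop the unit:  drop a (×2)
  Sort:  g(h(g(g(g(j) + h(b)))))

Answer: no — g(h(g(g(g(b) + h(j))))) vs g(h(g(g(g(j) + h(b)))))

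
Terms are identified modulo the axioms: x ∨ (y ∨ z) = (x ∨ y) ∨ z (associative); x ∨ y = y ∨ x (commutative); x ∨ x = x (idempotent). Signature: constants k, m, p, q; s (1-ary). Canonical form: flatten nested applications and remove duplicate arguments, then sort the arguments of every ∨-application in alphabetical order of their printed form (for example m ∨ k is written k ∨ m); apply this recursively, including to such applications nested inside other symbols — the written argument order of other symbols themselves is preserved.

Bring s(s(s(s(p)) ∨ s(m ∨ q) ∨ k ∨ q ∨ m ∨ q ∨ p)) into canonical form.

Descend into:  s(s(p)) ∨ s(m ∨ q) ∨ k ∨ q ∨ m ∨ q ∨ p
Idempotence:  drop duplicate q
Sort:  k ∨ m ∨ p ∨ q ∨ s(m ∨ q) ∨ s(s(p))
Put back:  s(s(k ∨ m ∨ p ∨ q ∨ s(m ∨ q) ∨ s(s(p))))

Answer: s(s(k ∨ m ∨ p ∨ q ∨ s(m ∨ q) ∨ s(s(p))))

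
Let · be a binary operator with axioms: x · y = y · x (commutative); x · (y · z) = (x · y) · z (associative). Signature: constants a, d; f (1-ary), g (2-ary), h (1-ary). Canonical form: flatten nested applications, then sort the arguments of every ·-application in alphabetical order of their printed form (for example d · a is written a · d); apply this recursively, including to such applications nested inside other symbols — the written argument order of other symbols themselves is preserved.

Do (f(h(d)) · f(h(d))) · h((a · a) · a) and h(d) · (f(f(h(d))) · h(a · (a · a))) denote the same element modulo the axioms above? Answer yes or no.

Answer: no — f(h(d)) · f(h(d)) · h(a · a · a) vs f(f(h(d))) · h(a · a · a) · h(d)

Derivation:
Left:  (f(h(d)) · f(h(d))) · h((a · a) · a)
  Un-nest:  f(h(d)) · f(h(d)) · h((a · a) · a)
  Inside:  h((a · a) · a)  →  h(a · a · a)
  Sort:  f(h(d)) · f(h(d)) · h(a · a · a)
Right:  h(d) · (f(f(h(d))) · h(a · (a · a)))
  Merge nested applications:  h(d) · f(f(h(d))) · h(a · (a · a))
  Inside:  h(a · (a · a))  →  h(a · a · a)
  Order the arguments:  f(f(h(d))) · h(a · a · a) · h(d)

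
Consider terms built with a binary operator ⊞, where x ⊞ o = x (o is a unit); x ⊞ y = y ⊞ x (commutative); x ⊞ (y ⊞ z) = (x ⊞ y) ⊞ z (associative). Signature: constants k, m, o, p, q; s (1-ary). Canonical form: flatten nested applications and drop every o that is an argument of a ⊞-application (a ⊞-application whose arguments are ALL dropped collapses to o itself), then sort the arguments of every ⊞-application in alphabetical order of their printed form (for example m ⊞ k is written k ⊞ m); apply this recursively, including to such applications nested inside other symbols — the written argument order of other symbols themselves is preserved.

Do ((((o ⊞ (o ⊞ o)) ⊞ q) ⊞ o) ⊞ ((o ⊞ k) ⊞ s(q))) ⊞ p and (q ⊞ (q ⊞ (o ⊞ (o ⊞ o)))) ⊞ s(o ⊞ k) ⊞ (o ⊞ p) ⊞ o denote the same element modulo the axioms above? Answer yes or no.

Answer: no — k ⊞ p ⊞ q ⊞ s(q) vs p ⊞ q ⊞ q ⊞ s(k)

Derivation:
Left:  ((((o ⊞ (o ⊞ o)) ⊞ q) ⊞ o) ⊞ ((o ⊞ k) ⊞ s(q))) ⊞ p
  Merge nested applications:  o ⊞ o ⊞ o ⊞ q ⊞ o ⊞ o ⊞ k ⊞ s(q) ⊞ p
  Unit:  drop o (×5)
  Sort arguments:  k ⊞ p ⊞ q ⊞ s(q)
Right:  (q ⊞ (q ⊞ (o ⊞ (o ⊞ o)))) ⊞ s(o ⊞ k) ⊞ (o ⊞ p) ⊞ o
  Merge nested applications:  q ⊞ q ⊞ o ⊞ o ⊞ o ⊞ s(o ⊞ k) ⊞ o ⊞ p ⊞ o
  Simplify inside:  s(o ⊞ k)  →  s(k)
  Units out:  drop o (×5)
  Sort:  p ⊞ q ⊞ q ⊞ s(k)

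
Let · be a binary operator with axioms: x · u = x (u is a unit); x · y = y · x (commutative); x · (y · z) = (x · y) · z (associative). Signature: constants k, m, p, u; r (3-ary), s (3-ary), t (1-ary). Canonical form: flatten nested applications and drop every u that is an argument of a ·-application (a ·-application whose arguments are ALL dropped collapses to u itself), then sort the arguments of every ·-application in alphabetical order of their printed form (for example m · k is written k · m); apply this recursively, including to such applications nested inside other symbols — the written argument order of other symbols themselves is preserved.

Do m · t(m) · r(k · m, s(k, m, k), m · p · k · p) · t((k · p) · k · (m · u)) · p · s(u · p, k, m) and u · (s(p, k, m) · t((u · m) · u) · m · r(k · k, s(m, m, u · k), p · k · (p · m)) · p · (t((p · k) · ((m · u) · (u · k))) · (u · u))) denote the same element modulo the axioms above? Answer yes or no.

Left:  m · t(m) · r(k · m, s(k, m, k), m · p · k · p) · t((k · p) · k · (m · u)) · p · s(u · p, k, m)
  Simplify inside:  r(k · m, s(k, m, k), m · p · k · p)  →  r(k · m, s(k, m, k), k · m · p · p)
  Inside:  t((k · p) · k · (m · u))  →  t(k · k · m · p)
  Canonicalize subterm:  s(u · p, k, m)  →  s(p, k, m)
  Sort arguments:  m · p · r(k · m, s(k, m, k), k · m · p · p) · s(p, k, m) · t(k · k · m · p) · t(m)
Right:  u · (s(p, k, m) · t((u · m) · u) · m · r(k · k, s(m, m, u · k), p · k · (p · m)) · p · (t((p · k) · ((m · u) · (u · k))) · (u · u)))
  Merge nested applications:  u · s(p, k, m) · t((u · m) · u) · m · r(k · k, s(m, m, u · k), p · k · (p · m)) · p · t((p · k) · ((m · u) · (u · k))) · u · u
  Canonicalize subterm:  t((u · m) · u)  →  t(m)
  Simplify inside:  r(k · k, s(m, m, u · k), p · k · (p · m))  →  r(k · k, s(m, m, k), k · m · p · p)
  Simplify inside:  t((p · k) · ((m · u) · (u · k)))  →  t(k · k · m · p)
  Unit:  drop u (×3)
  Order the arguments:  m · p · r(k · k, s(m, m, k), k · m · p · p) · s(p, k, m) · t(k · k · m · p) · t(m)

Answer: no — m · p · r(k · m, s(k, m, k), k · m · p · p) · s(p, k, m) · t(k · k · m · p) · t(m) vs m · p · r(k · k, s(m, m, k), k · m · p · p) · s(p, k, m) · t(k · k · m · p) · t(m)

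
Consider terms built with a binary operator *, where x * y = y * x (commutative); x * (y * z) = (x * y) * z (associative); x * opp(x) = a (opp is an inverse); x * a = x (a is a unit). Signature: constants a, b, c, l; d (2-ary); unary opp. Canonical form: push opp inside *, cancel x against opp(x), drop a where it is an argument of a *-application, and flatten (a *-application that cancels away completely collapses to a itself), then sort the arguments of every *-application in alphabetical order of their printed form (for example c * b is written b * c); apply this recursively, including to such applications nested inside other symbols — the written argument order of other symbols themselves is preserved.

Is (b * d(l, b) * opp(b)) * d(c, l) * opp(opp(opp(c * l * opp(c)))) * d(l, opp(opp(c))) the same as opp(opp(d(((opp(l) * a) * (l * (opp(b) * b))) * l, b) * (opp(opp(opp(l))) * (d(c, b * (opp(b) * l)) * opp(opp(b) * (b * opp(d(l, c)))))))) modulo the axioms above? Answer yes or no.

Left:  (b * d(l, b) * opp(b)) * d(c, l) * opp(opp(opp(c * l * opp(c)))) * d(l, opp(opp(c)))
  Push opp inside:  distribute opp over * and collapse double opp
  Cancel:  b cancels; c cancels
  Collect:  d(l, b) * d(c, l) * opp(l) * d(l, c)
  Sort:  d(c, l) * d(l, b) * d(l, c) * opp(l)
Right:  opp(opp(d(((opp(l) * a) * (l * (opp(b) * b))) * l, b) * (opp(opp(opp(l))) * (d(c, b * (opp(b) * l)) * opp(opp(b) * (b * opp(d(l, c))))))))
  Push opp inside:  distribute opp over * and collapse double opp
  Inverses cancel:  b cancels
  Combine occurrences:  d(l, b) * opp(l) * d(c, l) * d(l, c)
  Sort arguments:  d(c, l) * d(l, b) * d(l, c) * opp(l)

Answer: yes — both canonical forms are d(c, l) * d(l, b) * d(l, c) * opp(l)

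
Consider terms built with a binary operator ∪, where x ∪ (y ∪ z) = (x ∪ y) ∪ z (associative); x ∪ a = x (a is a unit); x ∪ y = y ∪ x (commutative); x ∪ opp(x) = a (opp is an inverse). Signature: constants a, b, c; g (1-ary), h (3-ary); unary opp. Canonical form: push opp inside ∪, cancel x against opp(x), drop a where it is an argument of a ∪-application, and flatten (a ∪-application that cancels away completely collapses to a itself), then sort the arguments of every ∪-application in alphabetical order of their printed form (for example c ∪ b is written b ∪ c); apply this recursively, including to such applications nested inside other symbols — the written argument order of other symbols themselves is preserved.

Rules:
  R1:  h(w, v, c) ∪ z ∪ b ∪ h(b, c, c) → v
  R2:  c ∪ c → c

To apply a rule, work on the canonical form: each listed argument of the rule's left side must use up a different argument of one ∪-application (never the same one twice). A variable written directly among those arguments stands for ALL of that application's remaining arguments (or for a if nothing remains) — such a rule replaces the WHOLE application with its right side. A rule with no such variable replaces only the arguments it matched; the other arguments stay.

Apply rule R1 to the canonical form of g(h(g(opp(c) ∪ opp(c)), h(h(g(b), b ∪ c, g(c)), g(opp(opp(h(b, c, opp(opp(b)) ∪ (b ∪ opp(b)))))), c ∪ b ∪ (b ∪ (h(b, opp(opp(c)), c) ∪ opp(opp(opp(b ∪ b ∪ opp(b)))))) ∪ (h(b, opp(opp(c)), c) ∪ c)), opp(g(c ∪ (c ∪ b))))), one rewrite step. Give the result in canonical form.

Answer: g(h(g(opp(c) ∪ opp(c)), h(h(g(b), b ∪ c, g(c)), g(h(b, c, b)), c), opp(g(b ∪ c ∪ c))))

Derivation:
Canonical form:  g(h(g(opp(c) ∪ opp(c)), h(h(g(b), b ∪ c, g(c)), g(h(b, c, b)), b ∪ c ∪ c ∪ h(b, c, c) ∪ h(b, c, c)), opp(g(b ∪ c ∪ c))))
R1 matches:  uses b, h(b, c, c), h(b, c, c);  v := c, w := b, z := c ∪ c
Every leftover argument binds to the variable; the entire application is replaced.
New term:  g(h(g(opp(c) ∪ opp(c)), h(h(g(b), b ∪ c, g(c)), g(h(b, c, b)), c), opp(g(b ∪ c ∪ c))))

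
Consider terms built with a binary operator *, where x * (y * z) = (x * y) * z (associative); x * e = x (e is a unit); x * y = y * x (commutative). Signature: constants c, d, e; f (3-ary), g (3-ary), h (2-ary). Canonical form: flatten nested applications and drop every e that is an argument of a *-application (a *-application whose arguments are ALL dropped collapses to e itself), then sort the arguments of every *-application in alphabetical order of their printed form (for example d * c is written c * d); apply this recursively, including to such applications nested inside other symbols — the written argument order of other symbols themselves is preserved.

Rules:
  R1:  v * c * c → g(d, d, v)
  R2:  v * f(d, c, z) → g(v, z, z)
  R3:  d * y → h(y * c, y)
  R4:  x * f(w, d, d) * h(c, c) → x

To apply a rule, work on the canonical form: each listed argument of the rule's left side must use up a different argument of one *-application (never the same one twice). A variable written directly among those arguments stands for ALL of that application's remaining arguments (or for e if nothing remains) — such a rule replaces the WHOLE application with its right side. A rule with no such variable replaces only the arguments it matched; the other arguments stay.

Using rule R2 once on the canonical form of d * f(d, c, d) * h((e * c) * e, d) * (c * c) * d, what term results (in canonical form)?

Canonical form:  c * c * d * d * f(d, c, d) * h(c, d)
Match R2:  consume f(d, c, d);  v := c * c * d * d * h(c, d), z := d
The extension variable absorbs all remaining arguments, so the whole application is rewritten.
New term:  g(c * c * d * d * h(c, d), d, d)

Answer: g(c * c * d * d * h(c, d), d, d)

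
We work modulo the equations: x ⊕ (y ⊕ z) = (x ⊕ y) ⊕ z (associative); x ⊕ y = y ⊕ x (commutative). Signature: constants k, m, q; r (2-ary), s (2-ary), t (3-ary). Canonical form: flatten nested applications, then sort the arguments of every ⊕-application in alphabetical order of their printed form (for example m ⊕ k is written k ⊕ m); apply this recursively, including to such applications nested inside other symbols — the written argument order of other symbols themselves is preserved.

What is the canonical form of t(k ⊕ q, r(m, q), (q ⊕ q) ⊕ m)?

Work inside:  (q ⊕ q) ⊕ m
Flatten:  q ⊕ q ⊕ m
Sort:  m ⊕ q ⊕ q
Reassemble:  t(k ⊕ q, r(m, q), m ⊕ q ⊕ q)

Answer: t(k ⊕ q, r(m, q), m ⊕ q ⊕ q)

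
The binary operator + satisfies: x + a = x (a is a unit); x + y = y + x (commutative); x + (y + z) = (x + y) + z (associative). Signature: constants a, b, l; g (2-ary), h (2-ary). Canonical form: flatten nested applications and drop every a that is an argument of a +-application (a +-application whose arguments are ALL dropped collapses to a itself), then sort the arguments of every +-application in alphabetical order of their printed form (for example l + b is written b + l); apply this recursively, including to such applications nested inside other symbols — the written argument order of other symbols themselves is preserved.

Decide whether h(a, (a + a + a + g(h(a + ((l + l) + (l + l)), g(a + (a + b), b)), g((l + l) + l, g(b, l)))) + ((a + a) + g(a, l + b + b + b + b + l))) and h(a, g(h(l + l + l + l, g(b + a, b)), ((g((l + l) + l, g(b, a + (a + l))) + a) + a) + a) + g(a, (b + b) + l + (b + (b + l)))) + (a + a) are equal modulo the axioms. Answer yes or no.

Answer: yes — both canonical forms are h(a, g(a, b + b + b + b + l + l) + g(h(l + l + l + l, g(b, b)), g(l + l + l, g(b, l))))

Derivation:
Left:  h(a, (a + a + a + g(h(a + ((l + l) + (l + l)), g(a + (a + b), b)), g((l + l) + l, g(b, l)))) + ((a + a) + g(a, l + b + b + b + b + l)))
  Work inside:  (a + a + a + g(h(a + ((l + l) + (l + l)), g(a + (a + b), b)), g((l + l) + l, g(b, l)))) + ((a + a) + g(a, l + b + b + b + b + l))
  Merge nested applications:  a + a + a + g(h(a + ((l + l) + (l + l)), g(a + (a + b), b)), g((l + l) + l, g(b, l))) + a + a + g(a, l + b + b + b + b + l)
  Simplify inside:  g(h(a + ((l + l) + (l + l)), g(a + (a + b), b)), g((l + l) + l, g(b, l)))  →  g(h(l + l + l + l, g(b, b)), g(l + l + l, g(b, l)))
  Simplify inside:  g(a, l + b + b + b + b + l)  →  g(a, b + b + b + b + l + l)
  Unit:  drop a (×5)
  Sort arguments:  g(a, b + b + b + b + l + l) + g(h(l + l + l + l, g(b, b)), g(l + l + l, g(b, l)))
  Put back:  h(a, g(a, b + b + b + b + l + l) + g(h(l + l + l + l, g(b, b)), g(l + l + l, g(b, l))))
Right:  h(a, g(h(l + l + l + l, g(b + a, b)), ((g((l + l) + l, g(b, a + (a + l))) + a) + a) + a) + g(a, (b + b) + l + (b + (b + l)))) + (a + a)
  Merge nested applications:  h(a, g(h(l + l + l + l, g(b + a, b)), ((g((l + l) + l, g(b, a + (a + l))) + a) + a) + a) + g(a, (b + b) + l + (b + (b + l)))) + a + a
  Simplify inside:  h(a, g(h(l + l + l + l, g(b + a, b)), ((g((l + l) + l, g(b, a + (a + l))) + a) + a) + a) + g(a, (b + b) + l + (b + (b + l))))  →  h(a, g(a, b + b + b + b + l + l) + g(h(l + l + l + l, g(b, b)), g(l + l + l, g(b, l))))
  Unit:  drop a (×2)
  Sort arguments:  h(a, g(a, b + b + b + b + l + l) + g(h(l + l + l + l, g(b, b)), g(l + l + l, g(b, l))))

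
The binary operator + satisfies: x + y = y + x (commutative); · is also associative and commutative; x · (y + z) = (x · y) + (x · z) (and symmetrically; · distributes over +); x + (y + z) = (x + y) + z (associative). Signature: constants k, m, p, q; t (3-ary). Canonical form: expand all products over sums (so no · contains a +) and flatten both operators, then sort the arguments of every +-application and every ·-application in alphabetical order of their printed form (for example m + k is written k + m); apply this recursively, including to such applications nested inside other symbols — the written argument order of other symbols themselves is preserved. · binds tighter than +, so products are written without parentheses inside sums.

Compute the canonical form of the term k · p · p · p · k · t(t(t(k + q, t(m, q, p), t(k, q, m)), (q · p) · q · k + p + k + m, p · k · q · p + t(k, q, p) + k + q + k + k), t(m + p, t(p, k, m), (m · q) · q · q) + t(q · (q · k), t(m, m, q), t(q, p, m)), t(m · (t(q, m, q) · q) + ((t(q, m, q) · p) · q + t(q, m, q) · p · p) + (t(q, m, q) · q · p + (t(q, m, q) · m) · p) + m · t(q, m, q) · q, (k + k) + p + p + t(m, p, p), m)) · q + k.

Answer: k + k · k · p · p · p · q · t(t(t(k + q, t(m, q, p), t(k, q, m)), k + k · p · q · q + m + p, k + k + k + k · p · p · q + q + t(k, q, p)), t(k · q · q, t(m, m, q), t(q, p, m)) + t(m + p, t(p, k, m), m · q · q · q), t(m · p · t(q, m, q) + m · q · t(q, m, q) + m · q · t(q, m, q) + p · p · t(q, m, q) + p · q · t(q, m, q) + p · q · t(q, m, q), k + k + p + p + t(m, p, p), m))

Derivation:
Flatten:  k · k · p · p · p · q · t(t(t(k + q, t(m, q, p), t(k, q, m)), k + k · p · q · q + m + p, k + k + k + k · p · p · q + q + t(k, q, p)), t(k · q · q, t(m, m, q), t(q, p, m)) + t(m + p, t(p, k, m), m · q · q · q), t(m · p · t(q, m, q) + m · q · t(q, m, q) + m · q · t(q, m, q) + p · p · t(q, m, q) + p · q · t(q, m, q) + p · q · t(q, m, q), k + k + p + p + t(m, p, p), m)) + k
Order the arguments:  k + k · k · p · p · p · q · t(t(t(k + q, t(m, q, p), t(k, q, m)), k + k · p · q · q + m + p, k + k + k + k · p · p · q + q + t(k, q, p)), t(k · q · q, t(m, m, q), t(q, p, m)) + t(m + p, t(p, k, m), m · q · q · q), t(m · p · t(q, m, q) + m · q · t(q, m, q) + m · q · t(q, m, q) + p · p · t(q, m, q) + p · q · t(q, m, q) + p · q · t(q, m, q), k + k + p + p + t(m, p, p), m))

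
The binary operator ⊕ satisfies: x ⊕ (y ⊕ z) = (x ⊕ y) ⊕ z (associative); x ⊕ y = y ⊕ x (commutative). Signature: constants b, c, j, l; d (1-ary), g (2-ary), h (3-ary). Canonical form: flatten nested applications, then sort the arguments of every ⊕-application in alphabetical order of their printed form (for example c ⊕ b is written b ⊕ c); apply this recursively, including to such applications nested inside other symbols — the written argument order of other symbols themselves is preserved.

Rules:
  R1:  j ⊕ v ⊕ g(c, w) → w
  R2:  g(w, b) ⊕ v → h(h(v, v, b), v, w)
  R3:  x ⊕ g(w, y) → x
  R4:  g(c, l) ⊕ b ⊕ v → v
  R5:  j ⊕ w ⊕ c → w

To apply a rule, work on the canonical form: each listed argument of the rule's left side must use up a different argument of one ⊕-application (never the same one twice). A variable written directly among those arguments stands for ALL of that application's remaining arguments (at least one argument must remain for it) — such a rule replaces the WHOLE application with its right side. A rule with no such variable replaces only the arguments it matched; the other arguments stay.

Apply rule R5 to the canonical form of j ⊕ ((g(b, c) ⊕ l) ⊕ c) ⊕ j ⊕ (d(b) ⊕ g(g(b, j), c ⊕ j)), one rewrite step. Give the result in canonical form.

Answer: d(b) ⊕ g(b, c) ⊕ g(g(b, j), c ⊕ j) ⊕ j ⊕ l

Derivation:
Canonical form:  c ⊕ d(b) ⊕ g(b, c) ⊕ g(g(b, j), c ⊕ j) ⊕ j ⊕ j ⊕ l
Apply R5:  consuming c, j;  w := d(b) ⊕ g(b, c) ⊕ g(g(b, j), c ⊕ j) ⊕ j ⊕ l
The variable takes the whole remainder — replace the entire application.
New term:  d(b) ⊕ g(b, c) ⊕ g(g(b, j), c ⊕ j) ⊕ j ⊕ l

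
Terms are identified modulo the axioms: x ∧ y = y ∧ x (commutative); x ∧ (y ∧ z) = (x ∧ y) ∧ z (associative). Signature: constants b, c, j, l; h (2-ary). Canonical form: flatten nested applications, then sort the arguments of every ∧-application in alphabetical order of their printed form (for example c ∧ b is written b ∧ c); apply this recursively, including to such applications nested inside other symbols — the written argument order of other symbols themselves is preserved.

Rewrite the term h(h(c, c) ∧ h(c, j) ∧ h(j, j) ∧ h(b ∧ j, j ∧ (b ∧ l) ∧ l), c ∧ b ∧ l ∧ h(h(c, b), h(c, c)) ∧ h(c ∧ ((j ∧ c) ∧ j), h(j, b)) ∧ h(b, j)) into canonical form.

Answer: h(h(b ∧ j, b ∧ j ∧ l ∧ l) ∧ h(c, c) ∧ h(c, j) ∧ h(j, j), b ∧ c ∧ h(b, j) ∧ h(c ∧ c ∧ j ∧ j, h(j, b)) ∧ h(h(c, b), h(c, c)) ∧ l)

Derivation:
Descend into:  c ∧ b ∧ l ∧ h(h(c, b), h(c, c)) ∧ h(c ∧ ((j ∧ c) ∧ j), h(j, b)) ∧ h(b, j)
Canonicalize subterm:  h(c ∧ ((j ∧ c) ∧ j), h(j, b))  →  h(c ∧ c ∧ j ∧ j, h(j, b))
Sort:  b ∧ c ∧ h(b, j) ∧ h(c ∧ c ∧ j ∧ j, h(j, b)) ∧ h(h(c, b), h(c, c)) ∧ l
Reassemble:  h(h(b ∧ j, b ∧ j ∧ l ∧ l) ∧ h(c, c) ∧ h(c, j) ∧ h(j, j), b ∧ c ∧ h(b, j) ∧ h(c ∧ c ∧ j ∧ j, h(j, b)) ∧ h(h(c, b), h(c, c)) ∧ l)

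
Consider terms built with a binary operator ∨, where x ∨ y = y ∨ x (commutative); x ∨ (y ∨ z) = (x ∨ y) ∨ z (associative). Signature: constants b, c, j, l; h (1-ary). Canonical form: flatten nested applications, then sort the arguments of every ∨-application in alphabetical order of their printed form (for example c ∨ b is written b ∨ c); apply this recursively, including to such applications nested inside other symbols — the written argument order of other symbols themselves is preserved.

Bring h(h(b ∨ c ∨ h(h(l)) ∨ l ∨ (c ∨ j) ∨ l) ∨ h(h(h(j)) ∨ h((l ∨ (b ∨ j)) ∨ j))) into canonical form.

Focus inside:  h(b ∨ c ∨ h(h(l)) ∨ l ∨ (c ∨ j) ∨ l) ∨ h(h(h(j)) ∨ h((l ∨ (b ∨ j)) ∨ j))
Simplify inside:  h(b ∨ c ∨ h(h(l)) ∨ l ∨ (c ∨ j) ∨ l)  →  h(b ∨ c ∨ c ∨ h(h(l)) ∨ j ∨ l ∨ l)
Inside:  h(h(h(j)) ∨ h((l ∨ (b ∨ j)) ∨ j))  →  h(h(b ∨ j ∨ j ∨ l) ∨ h(h(j)))
Sort arguments:  h(b ∨ c ∨ c ∨ h(h(l)) ∨ j ∨ l ∨ l) ∨ h(h(b ∨ j ∨ j ∨ l) ∨ h(h(j)))
Put back:  h(h(b ∨ c ∨ c ∨ h(h(l)) ∨ j ∨ l ∨ l) ∨ h(h(b ∨ j ∨ j ∨ l) ∨ h(h(j))))

Answer: h(h(b ∨ c ∨ c ∨ h(h(l)) ∨ j ∨ l ∨ l) ∨ h(h(b ∨ j ∨ j ∨ l) ∨ h(h(j))))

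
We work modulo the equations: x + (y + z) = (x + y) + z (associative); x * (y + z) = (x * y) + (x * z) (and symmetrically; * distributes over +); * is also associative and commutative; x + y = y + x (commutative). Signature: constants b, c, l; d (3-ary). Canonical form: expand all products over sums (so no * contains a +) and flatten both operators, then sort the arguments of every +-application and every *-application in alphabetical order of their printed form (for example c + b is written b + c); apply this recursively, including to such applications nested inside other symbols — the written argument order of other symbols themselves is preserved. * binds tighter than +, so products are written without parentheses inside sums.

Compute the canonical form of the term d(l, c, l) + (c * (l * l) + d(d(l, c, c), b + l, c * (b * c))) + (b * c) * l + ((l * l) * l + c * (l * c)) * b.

Distribute:  d(l, c, l) + c * l * l + d(d(l, c, c), b + l, b * c * c) + b * c * l + b * l * l * l + b * c * c * l
Sort:  b * c * c * l + b * c * l + b * l * l * l + c * l * l + d(d(l, c, c), b + l, b * c * c) + d(l, c, l)

Answer: b * c * c * l + b * c * l + b * l * l * l + c * l * l + d(d(l, c, c), b + l, b * c * c) + d(l, c, l)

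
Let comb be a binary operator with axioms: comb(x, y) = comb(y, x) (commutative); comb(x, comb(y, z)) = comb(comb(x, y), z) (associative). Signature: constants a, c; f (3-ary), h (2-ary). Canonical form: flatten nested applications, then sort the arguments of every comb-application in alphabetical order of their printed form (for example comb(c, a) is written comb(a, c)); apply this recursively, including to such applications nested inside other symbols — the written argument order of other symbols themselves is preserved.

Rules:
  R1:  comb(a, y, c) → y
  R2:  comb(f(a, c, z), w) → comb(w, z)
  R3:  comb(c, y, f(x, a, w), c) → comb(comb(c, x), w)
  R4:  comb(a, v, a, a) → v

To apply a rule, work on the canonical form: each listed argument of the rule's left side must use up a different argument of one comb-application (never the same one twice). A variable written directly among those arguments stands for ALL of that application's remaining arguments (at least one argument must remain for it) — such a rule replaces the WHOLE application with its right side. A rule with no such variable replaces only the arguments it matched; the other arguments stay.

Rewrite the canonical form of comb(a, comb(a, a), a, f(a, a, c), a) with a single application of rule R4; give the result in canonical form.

Canonical form:  comb(a, a, a, a, a, f(a, a, c))
Apply R4:  consuming a, a, a;  v := comb(a, a, f(a, a, c))
Every leftover argument binds to the variable; the entire application is replaced.
New term:  comb(a, a, f(a, a, c))

Answer: comb(a, a, f(a, a, c))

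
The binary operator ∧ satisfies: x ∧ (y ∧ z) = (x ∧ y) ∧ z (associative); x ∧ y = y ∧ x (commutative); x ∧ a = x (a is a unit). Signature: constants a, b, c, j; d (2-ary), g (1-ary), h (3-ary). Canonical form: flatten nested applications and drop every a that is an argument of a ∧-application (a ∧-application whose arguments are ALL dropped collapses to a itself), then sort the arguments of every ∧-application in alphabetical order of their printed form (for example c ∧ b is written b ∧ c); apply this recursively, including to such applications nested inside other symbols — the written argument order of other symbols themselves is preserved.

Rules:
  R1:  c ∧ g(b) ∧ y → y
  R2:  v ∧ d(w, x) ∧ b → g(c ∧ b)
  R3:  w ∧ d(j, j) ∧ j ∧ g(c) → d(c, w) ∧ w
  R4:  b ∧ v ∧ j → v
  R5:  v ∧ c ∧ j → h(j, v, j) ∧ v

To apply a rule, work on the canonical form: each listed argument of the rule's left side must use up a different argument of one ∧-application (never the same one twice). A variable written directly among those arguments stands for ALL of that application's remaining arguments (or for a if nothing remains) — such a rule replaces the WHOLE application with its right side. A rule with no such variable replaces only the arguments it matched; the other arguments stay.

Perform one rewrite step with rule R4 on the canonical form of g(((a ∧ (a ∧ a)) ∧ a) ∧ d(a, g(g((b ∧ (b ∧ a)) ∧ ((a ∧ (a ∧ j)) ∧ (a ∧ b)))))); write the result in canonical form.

Canonical form:  g(d(a, g(g(b ∧ b ∧ b ∧ j))))
Match R4:  consume b, j;  v := b ∧ b
The variable takes the whole remainder — replace the entire application.
Result:  g(d(a, g(g(b ∧ b))))

Answer: g(d(a, g(g(b ∧ b))))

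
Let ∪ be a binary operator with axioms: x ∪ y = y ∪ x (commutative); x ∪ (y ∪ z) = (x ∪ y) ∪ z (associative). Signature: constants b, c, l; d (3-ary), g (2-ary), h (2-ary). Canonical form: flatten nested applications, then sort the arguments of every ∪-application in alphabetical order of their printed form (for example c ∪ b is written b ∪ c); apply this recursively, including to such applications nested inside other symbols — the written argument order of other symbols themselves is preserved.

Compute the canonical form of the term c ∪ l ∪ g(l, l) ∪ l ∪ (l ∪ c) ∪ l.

Un-nest:  c ∪ l ∪ g(l, l) ∪ l ∪ l ∪ c ∪ l
Sort arguments:  c ∪ c ∪ g(l, l) ∪ l ∪ l ∪ l ∪ l

Answer: c ∪ c ∪ g(l, l) ∪ l ∪ l ∪ l ∪ l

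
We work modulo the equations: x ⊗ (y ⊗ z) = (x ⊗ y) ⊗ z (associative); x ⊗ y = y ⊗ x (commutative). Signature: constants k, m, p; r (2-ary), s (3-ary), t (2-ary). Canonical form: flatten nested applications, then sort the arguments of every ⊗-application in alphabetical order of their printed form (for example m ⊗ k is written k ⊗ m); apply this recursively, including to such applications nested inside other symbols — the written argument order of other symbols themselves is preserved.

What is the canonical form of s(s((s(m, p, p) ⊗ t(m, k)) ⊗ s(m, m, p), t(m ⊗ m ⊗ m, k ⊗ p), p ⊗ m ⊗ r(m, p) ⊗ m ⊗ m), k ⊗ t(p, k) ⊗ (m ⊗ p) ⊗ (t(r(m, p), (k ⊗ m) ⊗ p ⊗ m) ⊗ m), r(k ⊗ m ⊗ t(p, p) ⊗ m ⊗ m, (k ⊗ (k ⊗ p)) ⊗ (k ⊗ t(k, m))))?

Answer: s(s(s(m, m, p) ⊗ s(m, p, p) ⊗ t(m, k), t(m ⊗ m ⊗ m, k ⊗ p), m ⊗ m ⊗ m ⊗ p ⊗ r(m, p)), k ⊗ m ⊗ m ⊗ p ⊗ t(p, k) ⊗ t(r(m, p), k ⊗ m ⊗ m ⊗ p), r(k ⊗ m ⊗ m ⊗ m ⊗ t(p, p), k ⊗ k ⊗ k ⊗ p ⊗ t(k, m)))

Derivation:
Descend into:  k ⊗ t(p, k) ⊗ (m ⊗ p) ⊗ (t(r(m, p), (k ⊗ m) ⊗ p ⊗ m) ⊗ m)
Flatten:  k ⊗ t(p, k) ⊗ m ⊗ p ⊗ t(r(m, p), (k ⊗ m) ⊗ p ⊗ m) ⊗ m
Inside:  t(r(m, p), (k ⊗ m) ⊗ p ⊗ m)  →  t(r(m, p), k ⊗ m ⊗ m ⊗ p)
Order the arguments:  k ⊗ m ⊗ m ⊗ p ⊗ t(p, k) ⊗ t(r(m, p), k ⊗ m ⊗ m ⊗ p)
Put back:  s(s(s(m, m, p) ⊗ s(m, p, p) ⊗ t(m, k), t(m ⊗ m ⊗ m, k ⊗ p), m ⊗ m ⊗ m ⊗ p ⊗ r(m, p)), k ⊗ m ⊗ m ⊗ p ⊗ t(p, k) ⊗ t(r(m, p), k ⊗ m ⊗ m ⊗ p), r(k ⊗ m ⊗ m ⊗ m ⊗ t(p, p), k ⊗ k ⊗ k ⊗ p ⊗ t(k, m)))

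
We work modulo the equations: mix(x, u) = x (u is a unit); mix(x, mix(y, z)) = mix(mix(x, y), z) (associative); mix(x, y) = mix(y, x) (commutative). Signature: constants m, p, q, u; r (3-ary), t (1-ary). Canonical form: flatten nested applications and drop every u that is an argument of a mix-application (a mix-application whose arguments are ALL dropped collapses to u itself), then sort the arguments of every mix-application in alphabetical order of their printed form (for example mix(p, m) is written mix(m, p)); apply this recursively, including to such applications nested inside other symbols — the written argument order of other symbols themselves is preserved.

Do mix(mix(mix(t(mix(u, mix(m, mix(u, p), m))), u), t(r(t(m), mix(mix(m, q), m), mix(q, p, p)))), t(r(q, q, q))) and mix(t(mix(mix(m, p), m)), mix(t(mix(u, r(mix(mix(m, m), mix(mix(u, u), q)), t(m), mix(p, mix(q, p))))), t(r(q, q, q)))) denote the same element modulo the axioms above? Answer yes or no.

Left:  mix(mix(mix(t(mix(u, mix(m, mix(u, p), m))), u), t(r(t(m), mix(mix(m, q), m), mix(q, p, p)))), t(r(q, q, q)))
  Merge nested applications:  mix(t(mix(u, mix(m, mix(u, p), m))), u, t(r(t(m), mix(mix(m, q), m), mix(q, p, p))), t(r(q, q, q)))
  Canonicalize subterm:  t(mix(u, mix(m, mix(u, p), m)))  →  t(mix(m, m, p))
  Simplify inside:  t(r(t(m), mix(mix(m, q), m), mix(q, p, p)))  →  t(r(t(m), mix(m, m, q), mix(p, p, q)))
  Unit:  drop u
  Sort arguments:  mix(t(mix(m, m, p)), t(r(q, q, q)), t(r(t(m), mix(m, m, q), mix(p, p, q))))
Right:  mix(t(mix(mix(m, p), m)), mix(t(mix(u, r(mix(mix(m, m), mix(mix(u, u), q)), t(m), mix(p, mix(q, p))))), t(r(q, q, q))))
  Flatten:  mix(t(mix(mix(m, p), m)), t(mix(u, r(mix(mix(m, m), mix(mix(u, u), q)), t(m), mix(p, mix(q, p))))), t(r(q, q, q)))
  Inside:  t(mix(mix(m, p), m))  →  t(mix(m, m, p))
  Simplify inside:  t(mix(u, r(mix(mix(m, m), mix(mix(u, u), q)), t(m), mix(p, mix(q, p)))))  →  t(r(mix(m, m, q), t(m), mix(p, p, q)))
  Sort:  mix(t(mix(m, m, p)), t(r(mix(m, m, q), t(m), mix(p, p, q))), t(r(q, q, q)))

Answer: no — mix(t(mix(m, m, p)), t(r(q, q, q)), t(r(t(m), mix(m, m, q), mix(p, p, q)))) vs mix(t(mix(m, m, p)), t(r(mix(m, m, q), t(m), mix(p, p, q))), t(r(q, q, q)))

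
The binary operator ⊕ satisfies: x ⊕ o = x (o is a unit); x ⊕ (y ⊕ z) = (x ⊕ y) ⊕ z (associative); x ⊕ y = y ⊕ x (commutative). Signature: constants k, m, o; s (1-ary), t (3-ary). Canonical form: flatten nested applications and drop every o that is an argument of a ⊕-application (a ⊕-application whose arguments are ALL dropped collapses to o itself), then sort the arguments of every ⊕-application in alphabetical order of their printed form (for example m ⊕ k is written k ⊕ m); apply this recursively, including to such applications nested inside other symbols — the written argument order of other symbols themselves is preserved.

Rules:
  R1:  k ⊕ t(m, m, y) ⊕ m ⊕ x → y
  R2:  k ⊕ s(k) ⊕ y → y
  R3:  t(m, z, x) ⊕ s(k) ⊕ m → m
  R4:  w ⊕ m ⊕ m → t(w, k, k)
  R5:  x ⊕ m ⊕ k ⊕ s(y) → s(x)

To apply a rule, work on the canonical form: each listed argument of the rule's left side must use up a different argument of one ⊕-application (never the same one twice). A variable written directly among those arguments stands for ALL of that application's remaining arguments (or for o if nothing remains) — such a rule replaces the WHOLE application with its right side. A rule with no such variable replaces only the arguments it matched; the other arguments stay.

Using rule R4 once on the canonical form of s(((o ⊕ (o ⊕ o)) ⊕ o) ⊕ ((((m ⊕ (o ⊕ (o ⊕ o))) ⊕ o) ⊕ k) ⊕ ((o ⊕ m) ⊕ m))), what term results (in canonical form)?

Canonical form:  s(k ⊕ m ⊕ m ⊕ m)
R4 matches:  uses m, m;  w := k ⊕ m
The variable takes the whole remainder — replace the entire application.
Giving:  s(t(k ⊕ m, k, k))

Answer: s(t(k ⊕ m, k, k))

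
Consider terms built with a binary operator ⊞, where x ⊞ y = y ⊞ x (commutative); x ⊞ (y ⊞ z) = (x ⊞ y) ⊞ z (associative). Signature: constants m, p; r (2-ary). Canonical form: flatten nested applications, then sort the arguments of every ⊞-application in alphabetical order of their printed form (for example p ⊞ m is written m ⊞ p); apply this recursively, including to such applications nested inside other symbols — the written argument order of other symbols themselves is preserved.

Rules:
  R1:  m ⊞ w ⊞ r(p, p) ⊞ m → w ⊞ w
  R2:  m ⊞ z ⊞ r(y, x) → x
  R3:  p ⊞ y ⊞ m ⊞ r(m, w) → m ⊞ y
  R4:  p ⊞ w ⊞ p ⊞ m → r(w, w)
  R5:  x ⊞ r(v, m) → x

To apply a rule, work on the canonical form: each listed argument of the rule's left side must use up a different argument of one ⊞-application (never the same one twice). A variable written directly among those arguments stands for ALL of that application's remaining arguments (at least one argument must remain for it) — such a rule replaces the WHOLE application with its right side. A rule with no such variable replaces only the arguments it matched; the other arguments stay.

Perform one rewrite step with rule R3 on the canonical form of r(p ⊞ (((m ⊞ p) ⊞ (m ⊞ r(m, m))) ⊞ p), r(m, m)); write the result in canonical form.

Canonical form:  r(m ⊞ m ⊞ p ⊞ p ⊞ p ⊞ r(m, m), r(m, m))
Apply R3:  consuming m, p, r(m, m);  w := m, y := m ⊞ p ⊞ p
Every leftover argument binds to the variable; the entire application is replaced.
Giving:  r(m ⊞ m ⊞ p ⊞ p, r(m, m))

Answer: r(m ⊞ m ⊞ p ⊞ p, r(m, m))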